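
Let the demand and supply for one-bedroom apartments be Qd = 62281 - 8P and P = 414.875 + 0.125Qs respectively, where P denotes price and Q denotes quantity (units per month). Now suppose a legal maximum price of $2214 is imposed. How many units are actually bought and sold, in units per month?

Rearranging supply gives Qs = 8P - 3319. Without the control the market clears where 62281 - 8P = 8P - 3319, i.e. P* = 4100 and Q* = 29481.
Because the ceiling (2214) lies below the market-clearing price, it is binding.
At P = 2214: Qd = 62281 - 8·2214 = 44569 and Qs = 8·2214 - 3319 = 14393.
The quantity actually transacted is the short side, supply: 14393.

14393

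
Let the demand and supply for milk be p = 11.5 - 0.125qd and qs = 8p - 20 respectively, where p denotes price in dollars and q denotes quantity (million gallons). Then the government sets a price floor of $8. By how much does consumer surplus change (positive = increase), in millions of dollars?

-32

Rearranging demand gives qd = 92 - 8p. Setting quantity demanded equal to quantity supplied, 92 - 8p = 8p - 20, gives p* = 7 and q* = 36.
The floor of 8 is above the equilibrium price 7, so it binds.
At p = 8: qd = 92 - 8·8 = 28 and qs = 8·8 - 20 = 44.
Consumer surplus without the control is ½ · (11.5 - 7) · 36 = 81.
With the floor, consumers buy 28 units at 8, so CS = ½ · (11.5 - 8) · 28 = 49.
Change in consumer surplus = 49 - 81 = -32.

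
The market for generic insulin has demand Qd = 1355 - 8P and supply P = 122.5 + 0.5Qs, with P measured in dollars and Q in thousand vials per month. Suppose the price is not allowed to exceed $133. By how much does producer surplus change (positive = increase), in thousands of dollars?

Rearranging supply gives Qs = 2P - 245. Equilibrium: 1355 - 8P = 2P - 245, so 1600 = 10P and P* = 160, Q* = 75.
The ceiling of 133 is below the equilibrium price 160, so it binds.
At P = 133: Qd = 1355 - 8·133 = 291 and Qs = 2·133 - 245 = 21.
Producer surplus without the control is ½ · (160 - 122.5) · 75 = 1406.25.
With the ceiling, producers sell 21 units at 133, so PS = ½ · (133 - 122.5) · 21 = 110.25.
Change in producer surplus = 110.25 - 1406.25 = -1296.

-1296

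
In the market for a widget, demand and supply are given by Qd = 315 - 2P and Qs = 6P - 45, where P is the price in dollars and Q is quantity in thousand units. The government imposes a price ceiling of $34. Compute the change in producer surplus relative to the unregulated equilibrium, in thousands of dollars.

Without the control the market clears where 315 - 2P = 6P - 45, i.e. P* = 45 and Q* = 225.
Since 34 < 45, the ceiling is binding.
At P = 34: Qd = 315 - 2·34 = 247 and Qs = 6·34 - 45 = 159.
Producer surplus without the control is ½ · (45 - 7.5) · 225 = 4218.75.
With the ceiling, producers sell 159 units at 34, so PS = ½ · (34 - 7.5) · 159 = 2106.75.
Change in producer surplus = 2106.75 - 4218.75 = -2112.

-2112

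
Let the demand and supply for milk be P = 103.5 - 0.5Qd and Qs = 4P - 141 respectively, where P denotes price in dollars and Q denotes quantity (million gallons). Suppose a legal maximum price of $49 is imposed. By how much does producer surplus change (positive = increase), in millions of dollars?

-657

Rearranging demand gives Qd = 207 - 2P. In a free market, 207 - 2P = 4P - 141 gives the equilibrium P* = 58, Q* = 91.
The ceiling of 49 is below the equilibrium price 58, so it binds.
At P = 49: Qd = 207 - 2·49 = 109 and Qs = 4·49 - 141 = 55.
Producer surplus without the control is ½ · (58 - 35.25) · 91 = 1035.125.
With the ceiling, producers sell 55 units at 49, so PS = ½ · (49 - 35.25) · 55 = 378.125.
Change in producer surplus = 378.125 - 1035.125 = -657.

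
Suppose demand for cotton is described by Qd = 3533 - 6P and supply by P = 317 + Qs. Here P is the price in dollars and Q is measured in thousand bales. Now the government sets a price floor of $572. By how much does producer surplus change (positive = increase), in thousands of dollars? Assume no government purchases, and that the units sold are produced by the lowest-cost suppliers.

Rearranging supply gives Qs = P - 317. Setting quantity demanded equal to quantity supplied, 3533 - 6P = P - 317, gives P* = 550 and Q* = 233.
The floor of 572 is above the equilibrium price 550, so it binds.
At P = 572: Qd = 3533 - 6·572 = 101 and Qs = 572 - 317 = 255.
Producer surplus without the control is ½ · (550 - 317) · 233 = 27144.5.
With the floor, 101 units are sold at 572. The supply price at Q = 101 is 418, so PS = ½ · [(572 - 317) + (572 - 418)] · 101 = 20654.5.
Change in producer surplus = 20654.5 - 27144.5 = -6490.

-6490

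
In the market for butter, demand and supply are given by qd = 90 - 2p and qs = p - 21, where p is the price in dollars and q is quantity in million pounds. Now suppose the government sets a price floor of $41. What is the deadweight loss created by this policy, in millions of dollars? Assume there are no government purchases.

Equilibrium: 90 - 2p = p - 21, so 111 = 3p and p* = 37, q* = 16.
Because the floor (41) lies above the market-clearing price, it is binding.
At p = 41: qd = 90 - 2·41 = 8 and qs = 41 - 21 = 20.
Quantity traded falls to 8. At q = 8 the demand price is (90 - 8)/2 = 41 and the supply price is 21 + 8 = 29.
Deadweight loss = ½ · (41 - 29) · (16 - 8) = ½ · 12 · 8 = 48.

48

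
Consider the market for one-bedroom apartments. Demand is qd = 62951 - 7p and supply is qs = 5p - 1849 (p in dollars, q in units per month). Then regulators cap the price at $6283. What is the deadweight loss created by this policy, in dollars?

0

In a free market, 62951 - 7p = 5p - 1849 gives the equilibrium p* = 5400, q* = 25151.
Since 6283 is above p* = 5400, the ceiling does not bind and the free-market outcome prevails.
Since the control does not bind, no trades are prevented and deadweight loss is zero.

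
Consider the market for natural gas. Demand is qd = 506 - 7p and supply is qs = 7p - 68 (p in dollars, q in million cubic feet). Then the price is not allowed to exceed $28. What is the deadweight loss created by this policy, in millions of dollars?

1183

Equilibrium: 506 - 7p = 7p - 68, so 574 = 14p and p* = 41, q* = 219.
Because the ceiling (28) lies below the market-clearing price, it is binding.
At p = 28: qd = 506 - 7·28 = 310 and qs = 7·28 - 68 = 128.
Quantity traded falls to 128. At q = 128 the demand price is (506 - 128)/7 = 54 and the supply price is (68 + 128)/7 = 28.
Deadweight loss = ½ · (54 - 28) · (219 - 128) = ½ · 26 · 91 = 1183.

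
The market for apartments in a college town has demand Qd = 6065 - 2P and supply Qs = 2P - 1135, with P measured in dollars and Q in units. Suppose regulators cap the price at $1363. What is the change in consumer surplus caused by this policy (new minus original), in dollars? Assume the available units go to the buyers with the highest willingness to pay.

504298

Without the control the market clears where 6065 - 2P = 2P - 1135, i.e. P* = 1800 and Q* = 2465.
The ceiling of 1363 is below the equilibrium price 1800, so it binds.
At P = 1363: Qd = 6065 - 2·1363 = 3339 and Qs = 2·1363 - 1135 = 1591.
Consumer surplus without the control is ½ · (3032.5 - 1800) · 2465 = 1519056.25.
With the ceiling, 1591 units are sold at 1363 (assume they go to the highest-value buyers). The demand price at Q = 1591 is 2237, so CS = ½ · [(3032.5 - 1363) + (2237 - 1363)] · 1591 = 2023354.25.
Change in consumer surplus = 2023354.25 - 1519056.25 = 504298.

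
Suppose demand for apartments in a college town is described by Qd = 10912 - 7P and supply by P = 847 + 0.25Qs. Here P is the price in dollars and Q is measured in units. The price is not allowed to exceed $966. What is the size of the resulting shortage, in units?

Rearranging supply gives Qs = 4P - 3388. In a free market, 10912 - 7P = 4P - 3388 gives the equilibrium P* = 1300, Q* = 1812.
Since 966 < 1300, the ceiling is binding.
At P = 966: Qd = 10912 - 7·966 = 4150 and Qs = 4·966 - 3388 = 476.
Shortage = Qd - Qs = 4150 - 476 = 3674.

3674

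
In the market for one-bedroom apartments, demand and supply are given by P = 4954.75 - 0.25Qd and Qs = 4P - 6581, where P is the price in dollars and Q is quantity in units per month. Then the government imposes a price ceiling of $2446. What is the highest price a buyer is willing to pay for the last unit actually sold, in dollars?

4154

Rearranging demand gives Qd = 19819 - 4P. Setting quantity demanded equal to quantity supplied, 19819 - 4P = 4P - 6581, gives P* = 3300 and Q* = 6619.
Because the ceiling (2446) lies below the market-clearing price, it is binding.
At P = 2446: Qd = 19819 - 4·2446 = 10035 and Qs = 4·2446 - 6581 = 3203.
Only 3203 units reach the market. On the demand curve, the marginal buyer's willingness to pay at Q = 3203 is (19819 - 3203)/4 = 4154.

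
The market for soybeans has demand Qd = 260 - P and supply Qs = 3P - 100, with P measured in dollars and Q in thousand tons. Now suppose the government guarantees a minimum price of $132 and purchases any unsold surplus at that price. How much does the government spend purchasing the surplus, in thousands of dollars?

Without the control the market clears where 260 - P = 3P - 100, i.e. P* = 90 and Q* = 170.
Since 132 > 90, the floor is binding.
At P = 132: Qd = 260 - 132 = 128 and Qs = 3·132 - 100 = 296.
Surplus = Qs - Qd = 168.
Government expenditure = surplus × support price = 168 × 132 = 22176.

22176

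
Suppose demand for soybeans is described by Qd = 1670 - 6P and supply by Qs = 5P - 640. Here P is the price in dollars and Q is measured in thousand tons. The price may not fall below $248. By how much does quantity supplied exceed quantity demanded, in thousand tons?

Setting quantity demanded equal to quantity supplied, 1670 - 6P = 5P - 640, gives P* = 210 and Q* = 410.
Since 248 > 210, the floor is binding.
At P = 248: Qd = 1670 - 6·248 = 182 and Qs = 5·248 - 640 = 600.
Surplus = Qs - Qd = 600 - 182 = 418.

418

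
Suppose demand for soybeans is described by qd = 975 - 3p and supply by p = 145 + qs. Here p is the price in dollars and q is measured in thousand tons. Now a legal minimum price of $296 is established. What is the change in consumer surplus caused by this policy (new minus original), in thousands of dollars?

Rearranging supply gives qs = p - 145. Without the control the market clears where 975 - 3p = p - 145, i.e. p* = 280 and q* = 135.
Since 296 > 280, the floor is binding.
At p = 296: qd = 975 - 3·296 = 87 and qs = 296 - 145 = 151.
Consumer surplus without the control is ½ · (325 - 280) · 135 = 3037.5.
With the floor, consumers buy 87 units at 296, so CS = ½ · (325 - 296) · 87 = 1261.5.
Change in consumer surplus = 1261.5 - 3037.5 = -1776.

-1776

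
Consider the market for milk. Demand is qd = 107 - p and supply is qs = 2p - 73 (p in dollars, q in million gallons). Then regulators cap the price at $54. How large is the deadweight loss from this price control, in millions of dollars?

108

In a free market, 107 - p = 2p - 73 gives the equilibrium p* = 60, q* = 47.
Since 54 < 60, the ceiling is binding.
At p = 54: qd = 107 - 54 = 53 and qs = 2·54 - 73 = 35.
Quantity traded falls to 35. At q = 35 the demand price is 107 - 35 = 72 and the supply price is (73 + 35)/2 = 54.
Deadweight loss = ½ · (72 - 54) · (47 - 35) = ½ · 18 · 12 = 108.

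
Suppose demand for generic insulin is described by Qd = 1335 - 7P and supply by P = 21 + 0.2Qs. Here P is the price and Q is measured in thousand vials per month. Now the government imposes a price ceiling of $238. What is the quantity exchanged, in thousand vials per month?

495

Rearranging supply gives Qs = 5P - 105. Setting quantity demanded equal to quantity supplied, 1335 - 7P = 5P - 105, gives P* = 120 and Q* = 495.
Since 238 is above P* = 120, the ceiling does not bind and the free-market outcome prevails.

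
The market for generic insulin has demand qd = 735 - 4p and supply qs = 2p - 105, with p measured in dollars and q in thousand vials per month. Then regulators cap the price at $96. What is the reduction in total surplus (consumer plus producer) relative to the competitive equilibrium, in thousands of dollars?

In a free market, 735 - 4p = 2p - 105 gives the equilibrium p* = 140, q* = 175.
The ceiling of 96 is below the equilibrium price 140, so it binds.
At p = 96: qd = 735 - 4·96 = 351 and qs = 2·96 - 105 = 87.
Quantity traded falls to 87. At q = 87 the demand price is (735 - 87)/4 = 162 and the supply price is (105 + 87)/2 = 96.
Deadweight loss = ½ · (162 - 96) · (175 - 87) = ½ · 66 · 88 = 2904.

2904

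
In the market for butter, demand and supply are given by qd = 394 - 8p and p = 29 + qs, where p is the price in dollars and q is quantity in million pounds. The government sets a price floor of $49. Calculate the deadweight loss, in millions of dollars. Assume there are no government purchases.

144

Rearranging supply gives qs = p - 29. Equilibrium: 394 - 8p = p - 29, so 423 = 9p and p* = 47, q* = 18.
The floor of 49 is above the equilibrium price 47, so it binds.
At p = 49: qd = 394 - 8·49 = 2 and qs = 49 - 29 = 20.
Quantity traded falls to 2. At q = 2 the demand price is (394 - 2)/8 = 49 and the supply price is 29 + 2 = 31.
Deadweight loss = ½ · (49 - 31) · (18 - 2) = ½ · 18 · 16 = 144.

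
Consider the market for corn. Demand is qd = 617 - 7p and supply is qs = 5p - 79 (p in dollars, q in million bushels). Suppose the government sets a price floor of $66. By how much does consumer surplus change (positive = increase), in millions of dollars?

Without the control the market clears where 617 - 7p = 5p - 79, i.e. p* = 58 and q* = 211.
Since 66 > 58, the floor is binding.
At p = 66: qd = 617 - 7·66 = 155 and qs = 5·66 - 79 = 251.
Consumer surplus without the control is ½ · (617/7 - 58) · 211 = 44521/14.
With the floor, consumers buy 155 units at 66, so CS = ½ · (617/7 - 66) · 155 = 24025/14.
Change in consumer surplus = 24025/14 - 44521/14 = -1464.

-1464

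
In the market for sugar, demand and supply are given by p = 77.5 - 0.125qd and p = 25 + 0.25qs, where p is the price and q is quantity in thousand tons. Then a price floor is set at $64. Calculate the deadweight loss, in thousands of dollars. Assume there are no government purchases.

192

Rearranging demand gives qd = 620 - 8p; rearranging supply gives qs = 4p - 100. Equilibrium: 620 - 8p = 4p - 100, so 720 = 12p and p* = 60, q* = 140.
The floor of 64 is above the equilibrium price 60, so it binds.
At p = 64: qd = 620 - 8·64 = 108 and qs = 4·64 - 100 = 156.
Quantity traded falls to 108. At q = 108 the demand price is (620 - 108)/8 = 64 and the supply price is (100 + 108)/4 = 52.
Deadweight loss = ½ · (64 - 52) · (140 - 108) = ½ · 12 · 32 = 192.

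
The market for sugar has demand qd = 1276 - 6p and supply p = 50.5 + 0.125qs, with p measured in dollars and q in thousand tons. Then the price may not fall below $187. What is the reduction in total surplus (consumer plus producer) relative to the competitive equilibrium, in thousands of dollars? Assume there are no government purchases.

23567.25

Rearranging supply gives qs = 8p - 404. Without the control the market clears where 1276 - 6p = 8p - 404, i.e. p* = 120 and q* = 556.
Since 187 > 120, the floor is binding.
At p = 187: qd = 1276 - 6·187 = 154 and qs = 8·187 - 404 = 1092.
Quantity traded falls to 154. At q = 154 the demand price is (1276 - 154)/6 = 187 and the supply price is (404 + 154)/8 = 69.75.
Deadweight loss = ½ · (187 - 69.75) · (556 - 154) = ½ · 117.25 · 402 = 23567.25.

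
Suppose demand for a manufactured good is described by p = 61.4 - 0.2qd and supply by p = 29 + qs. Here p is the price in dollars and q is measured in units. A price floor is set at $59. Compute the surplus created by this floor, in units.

Rearranging demand gives qd = 307 - 5p; rearranging supply gives qs = p - 29. Equilibrium: 307 - 5p = p - 29, so 336 = 6p and p* = 56, q* = 27.
Because the floor (59) lies above the market-clearing price, it is binding.
At p = 59: qd = 307 - 5·59 = 12 and qs = 59 - 29 = 30.
Surplus = qs - qd = 30 - 12 = 18.

18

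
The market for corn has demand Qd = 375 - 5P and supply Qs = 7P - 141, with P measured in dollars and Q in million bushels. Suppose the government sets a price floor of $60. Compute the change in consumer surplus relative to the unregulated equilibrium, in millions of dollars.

Equilibrium: 375 - 5P = 7P - 141, so 516 = 12P and P* = 43, Q* = 160.
Because the floor (60) lies above the market-clearing price, it is binding.
At P = 60: Qd = 375 - 5·60 = 75 and Qs = 7·60 - 141 = 279.
Consumer surplus without the control is ½ · (75 - 43) · 160 = 2560.
With the floor, consumers buy 75 units at 60, so CS = ½ · (75 - 60) · 75 = 562.5.
Change in consumer surplus = 562.5 - 2560 = -1997.5.

-1997.5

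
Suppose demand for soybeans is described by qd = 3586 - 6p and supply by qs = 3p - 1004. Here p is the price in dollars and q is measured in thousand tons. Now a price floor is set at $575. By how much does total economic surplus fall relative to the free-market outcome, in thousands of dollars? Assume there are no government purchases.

Setting quantity demanded equal to quantity supplied, 3586 - 6p = 3p - 1004, gives p* = 510 and q* = 526.
The floor of 575 is above the equilibrium price 510, so it binds.
At p = 575: qd = 3586 - 6·575 = 136 and qs = 3·575 - 1004 = 721.
Quantity traded falls to 136. At q = 136 the demand price is (3586 - 136)/6 = 575 and the supply price is (1004 + 136)/3 = 380.
Deadweight loss = ½ · (575 - 380) · (526 - 136) = ½ · 195 · 390 = 38025.

38025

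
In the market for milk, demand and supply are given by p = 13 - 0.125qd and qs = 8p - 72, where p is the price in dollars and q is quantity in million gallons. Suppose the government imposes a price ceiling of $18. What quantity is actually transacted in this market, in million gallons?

Rearranging demand gives qd = 104 - 8p. Equilibrium: 104 - 8p = 8p - 72, so 176 = 16p and p* = 11, q* = 16.
The ceiling of 18 is above the equilibrium price 11, so it is not binding; the market clears at p* = 11, q* = 16.

16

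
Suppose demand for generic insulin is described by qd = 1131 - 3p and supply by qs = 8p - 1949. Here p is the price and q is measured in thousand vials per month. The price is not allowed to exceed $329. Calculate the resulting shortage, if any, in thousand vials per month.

0

Without the control the market clears where 1131 - 3p = 8p - 1949, i.e. p* = 280 and q* = 291.
The ceiling of 329 is above the equilibrium price 280, so it is not binding; the market clears at p* = 280, q* = 291.
Since the control does not bind, there is no shortage.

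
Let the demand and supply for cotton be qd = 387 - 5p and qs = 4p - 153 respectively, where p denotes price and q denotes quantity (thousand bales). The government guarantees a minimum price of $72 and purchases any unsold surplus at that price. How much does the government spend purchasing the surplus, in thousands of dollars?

In a free market, 387 - 5p = 4p - 153 gives the equilibrium p* = 60, q* = 87.
The floor of 72 is above the equilibrium price 60, so it binds.
At p = 72: qd = 387 - 5·72 = 27 and qs = 4·72 - 153 = 135.
Surplus = qs - qd = 108.
Government expenditure = surplus × support price = 108 × 72 = 7776.

7776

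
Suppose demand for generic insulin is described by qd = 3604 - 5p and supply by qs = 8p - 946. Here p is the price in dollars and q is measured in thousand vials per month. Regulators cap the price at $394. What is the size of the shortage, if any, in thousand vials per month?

0

Setting quantity demanded equal to quantity supplied, 3604 - 5p = 8p - 946, gives p* = 350 and q* = 1854.
The ceiling of 394 is above the equilibrium price 350, so it is not binding; the market clears at p* = 350, q* = 1854.
Since the control does not bind, there is no shortage.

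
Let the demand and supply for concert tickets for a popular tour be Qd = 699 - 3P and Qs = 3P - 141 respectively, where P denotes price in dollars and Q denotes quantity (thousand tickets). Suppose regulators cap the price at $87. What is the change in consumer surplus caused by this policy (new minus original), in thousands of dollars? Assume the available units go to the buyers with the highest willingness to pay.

2146.5

Setting quantity demanded equal to quantity supplied, 699 - 3P = 3P - 141, gives P* = 140 and Q* = 279.
Since 87 < 140, the ceiling is binding.
At P = 87: Qd = 699 - 3·87 = 438 and Qs = 3·87 - 141 = 120.
Consumer surplus without the control is ½ · (233 - 140) · 279 = 12973.5.
With the ceiling, 120 units are sold at 87 (assume they go to the highest-value buyers). The demand price at Q = 120 is 193, so CS = ½ · [(233 - 87) + (193 - 87)] · 120 = 15120.
Change in consumer surplus = 15120 - 12973.5 = 2146.5.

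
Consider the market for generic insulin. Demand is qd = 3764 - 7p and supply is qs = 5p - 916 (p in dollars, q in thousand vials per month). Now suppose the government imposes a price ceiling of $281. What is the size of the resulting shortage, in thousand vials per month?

In a free market, 3764 - 7p = 5p - 916 gives the equilibrium p* = 390, q* = 1034.
Since 281 < 390, the ceiling is binding.
At p = 281: qd = 3764 - 7·281 = 1797 and qs = 5·281 - 916 = 489.
Shortage = qd - qs = 1797 - 489 = 1308.

1308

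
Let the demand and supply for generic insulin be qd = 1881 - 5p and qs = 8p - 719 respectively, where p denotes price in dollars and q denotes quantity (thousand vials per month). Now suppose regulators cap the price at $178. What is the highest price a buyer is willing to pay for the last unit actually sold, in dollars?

Setting quantity demanded equal to quantity supplied, 1881 - 5p = 8p - 719, gives p* = 200 and q* = 881.
The ceiling of 178 is below the equilibrium price 200, so it binds.
At p = 178: qd = 1881 - 5·178 = 991 and qs = 8·178 - 719 = 705.
Only 705 units reach the market. On the demand curve, the marginal buyer's willingness to pay at q = 705 is (1881 - 705)/5 = 235.2.

235.2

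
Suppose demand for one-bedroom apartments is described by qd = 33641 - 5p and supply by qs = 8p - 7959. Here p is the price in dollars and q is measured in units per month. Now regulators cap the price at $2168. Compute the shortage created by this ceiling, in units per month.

13416

Without the control the market clears where 33641 - 5p = 8p - 7959, i.e. p* = 3200 and q* = 17641.
The ceiling of 2168 is below the equilibrium price 3200, so it binds.
At p = 2168: qd = 33641 - 5·2168 = 22801 and qs = 8·2168 - 7959 = 9385.
Shortage = qd - qs = 22801 - 9385 = 13416.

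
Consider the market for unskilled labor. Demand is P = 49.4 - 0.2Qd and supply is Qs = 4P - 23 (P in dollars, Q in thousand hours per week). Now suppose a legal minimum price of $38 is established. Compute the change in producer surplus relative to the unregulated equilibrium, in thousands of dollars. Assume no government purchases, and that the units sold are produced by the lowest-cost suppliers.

Rearranging demand gives Qd = 247 - 5P. Without the control the market clears where 247 - 5P = 4P - 23, i.e. P* = 30 and Q* = 97.
Because the floor (38) lies above the market-clearing price, it is binding.
At P = 38: Qd = 247 - 5·38 = 57 and Qs = 4·38 - 23 = 129.
Producer surplus without the control is ½ · (30 - 5.75) · 97 = 1176.125.
With the floor, 57 units are sold at 38. The supply price at Q = 57 is 20, so PS = ½ · [(38 - 5.75) + (38 - 20)] · 57 = 1432.125.
Change in producer surplus = 1432.125 - 1176.125 = 256.

256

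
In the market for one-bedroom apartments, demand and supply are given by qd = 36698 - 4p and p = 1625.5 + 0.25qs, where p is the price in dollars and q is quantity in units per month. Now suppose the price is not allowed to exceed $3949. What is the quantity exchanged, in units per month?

9294

Rearranging supply gives qs = 4p - 6502. Setting quantity demanded equal to quantity supplied, 36698 - 4p = 4p - 6502, gives p* = 5400 and q* = 15098.
The ceiling of 3949 is below the equilibrium price 5400, so it binds.
At p = 3949: qd = 36698 - 4·3949 = 20902 and qs = 4·3949 - 6502 = 9294.
The quantity actually transacted is the short side, supply: 9294.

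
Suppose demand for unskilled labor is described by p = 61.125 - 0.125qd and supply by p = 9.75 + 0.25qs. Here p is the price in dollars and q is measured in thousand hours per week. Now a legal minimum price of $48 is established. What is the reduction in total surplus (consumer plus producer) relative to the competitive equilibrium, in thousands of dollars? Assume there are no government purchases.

192

Rearranging demand gives qd = 489 - 8p; rearranging supply gives qs = 4p - 39. Equilibrium: 489 - 8p = 4p - 39, so 528 = 12p and p* = 44, q* = 137.
Since 48 > 44, the floor is binding.
At p = 48: qd = 489 - 8·48 = 105 and qs = 4·48 - 39 = 153.
Quantity traded falls to 105. At q = 105 the demand price is (489 - 105)/8 = 48 and the supply price is (39 + 105)/4 = 36.
Deadweight loss = ½ · (48 - 36) · (137 - 105) = ½ · 12 · 32 = 192.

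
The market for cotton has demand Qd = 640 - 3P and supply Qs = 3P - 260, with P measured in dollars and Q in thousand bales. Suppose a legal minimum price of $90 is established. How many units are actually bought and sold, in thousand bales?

190

Equilibrium: 640 - 3P = 3P - 260, so 900 = 6P and P* = 150, Q* = 190.
The floor of 90 is below the equilibrium price 150, so it is not binding; the market clears at P* = 150, Q* = 190.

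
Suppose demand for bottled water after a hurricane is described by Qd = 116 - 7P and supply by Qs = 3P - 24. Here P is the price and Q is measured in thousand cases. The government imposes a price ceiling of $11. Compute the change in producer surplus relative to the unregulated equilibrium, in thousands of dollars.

-40.5

Setting quantity demanded equal to quantity supplied, 116 - 7P = 3P - 24, gives P* = 14 and Q* = 18.
Since 11 < 14, the ceiling is binding.
At P = 11: Qd = 116 - 7·11 = 39 and Qs = 3·11 - 24 = 9.
Producer surplus without the control is ½ · (14 - 8) · 18 = 54.
With the ceiling, producers sell 9 units at 11, so PS = ½ · (11 - 8) · 9 = 13.5.
Change in producer surplus = 13.5 - 54 = -40.5.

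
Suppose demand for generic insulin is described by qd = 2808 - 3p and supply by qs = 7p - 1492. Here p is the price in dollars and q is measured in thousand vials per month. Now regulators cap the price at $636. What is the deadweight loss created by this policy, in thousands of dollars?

0

Equilibrium: 2808 - 3p = 7p - 1492, so 4300 = 10p and p* = 430, q* = 1518.
The ceiling of 636 is above the equilibrium price 430, so it is not binding; the market clears at p* = 430, q* = 1518.
Since the control does not bind, no trades are prevented and deadweight loss is zero.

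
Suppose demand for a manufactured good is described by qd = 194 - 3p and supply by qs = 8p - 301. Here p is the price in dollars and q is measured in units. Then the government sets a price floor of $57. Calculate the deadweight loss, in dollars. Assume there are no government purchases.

Setting quantity demanded equal to quantity supplied, 194 - 3p = 8p - 301, gives p* = 45 and q* = 59.
Because the floor (57) lies above the market-clearing price, it is binding.
At p = 57: qd = 194 - 3·57 = 23 and qs = 8·57 - 301 = 155.
Quantity traded falls to 23. At q = 23 the demand price is (194 - 23)/3 = 57 and the supply price is (301 + 23)/8 = 40.5.
Deadweight loss = ½ · (57 - 40.5) · (59 - 23) = ½ · 16.5 · 36 = 297.

297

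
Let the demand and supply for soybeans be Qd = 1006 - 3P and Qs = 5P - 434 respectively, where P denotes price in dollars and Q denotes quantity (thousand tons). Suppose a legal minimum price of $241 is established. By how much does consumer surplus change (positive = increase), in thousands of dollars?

Setting quantity demanded equal to quantity supplied, 1006 - 3P = 5P - 434, gives P* = 180 and Q* = 466.
The floor of 241 is above the equilibrium price 180, so it binds.
At P = 241: Qd = 1006 - 3·241 = 283 and Qs = 5·241 - 434 = 771.
Consumer surplus without the control is ½ · (1006/3 - 180) · 466 = 108578/3.
With the floor, consumers buy 283 units at 241, so CS = ½ · (1006/3 - 241) · 283 = 80089/6.
Change in consumer surplus = 80089/6 - 108578/3 = -22844.5.

-22844.5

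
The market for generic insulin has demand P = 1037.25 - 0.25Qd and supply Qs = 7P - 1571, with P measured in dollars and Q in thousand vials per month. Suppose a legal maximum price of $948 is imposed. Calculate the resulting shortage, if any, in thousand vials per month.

0

Rearranging demand gives Qd = 4149 - 4P. Equilibrium: 4149 - 4P = 7P - 1571, so 5720 = 11P and P* = 520, Q* = 2069.
Since 948 is above P* = 520, the ceiling does not bind and the free-market outcome prevails.
Since the control does not bind, there is no shortage.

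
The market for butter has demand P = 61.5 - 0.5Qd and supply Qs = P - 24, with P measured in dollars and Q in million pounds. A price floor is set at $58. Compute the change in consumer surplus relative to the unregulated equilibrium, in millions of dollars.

-144

Rearranging demand gives Qd = 123 - 2P. Equilibrium: 123 - 2P = P - 24, so 147 = 3P and P* = 49, Q* = 25.
Since 58 > 49, the floor is binding.
At P = 58: Qd = 123 - 2·58 = 7 and Qs = 58 - 24 = 34.
Consumer surplus without the control is ½ · (61.5 - 49) · 25 = 156.25.
With the floor, consumers buy 7 units at 58, so CS = ½ · (61.5 - 58) · 7 = 12.25.
Change in consumer surplus = 12.25 - 156.25 = -144.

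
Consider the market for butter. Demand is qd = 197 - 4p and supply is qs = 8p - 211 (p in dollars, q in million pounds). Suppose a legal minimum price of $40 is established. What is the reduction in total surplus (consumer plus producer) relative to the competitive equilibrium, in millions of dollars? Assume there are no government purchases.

108

Without the control the market clears where 197 - 4p = 8p - 211, i.e. p* = 34 and q* = 61.
The floor of 40 is above the equilibrium price 34, so it binds.
At p = 40: qd = 197 - 4·40 = 37 and qs = 8·40 - 211 = 109.
Quantity traded falls to 37. At q = 37 the demand price is (197 - 37)/4 = 40 and the supply price is (211 + 37)/8 = 31.
Deadweight loss = ½ · (40 - 31) · (61 - 37) = ½ · 9 · 24 = 108.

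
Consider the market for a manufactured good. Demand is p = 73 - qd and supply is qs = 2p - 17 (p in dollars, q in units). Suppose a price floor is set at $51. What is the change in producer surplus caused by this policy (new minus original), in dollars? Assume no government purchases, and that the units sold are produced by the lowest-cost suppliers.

351.75

Rearranging demand gives qd = 73 - p. Without the control the market clears where 73 - p = 2p - 17, i.e. p* = 30 and q* = 43.
Because the floor (51) lies above the market-clearing price, it is binding.
At p = 51: qd = 73 - 51 = 22 and qs = 2·51 - 17 = 85.
Producer surplus without the control is ½ · (30 - 8.5) · 43 = 462.25.
With the floor, 22 units are sold at 51. The supply price at q = 22 is 19.5, so PS = ½ · [(51 - 8.5) + (51 - 19.5)] · 22 = 814.
Change in producer surplus = 814 - 462.25 = 351.75.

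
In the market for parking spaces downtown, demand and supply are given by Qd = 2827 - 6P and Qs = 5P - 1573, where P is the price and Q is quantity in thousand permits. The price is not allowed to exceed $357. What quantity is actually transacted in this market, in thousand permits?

Setting quantity demanded equal to quantity supplied, 2827 - 6P = 5P - 1573, gives P* = 400 and Q* = 427.
Since 357 < 400, the ceiling is binding.
At P = 357: Qd = 2827 - 6·357 = 685 and Qs = 5·357 - 1573 = 212.
The quantity actually transacted is the short side, supply: 212.

212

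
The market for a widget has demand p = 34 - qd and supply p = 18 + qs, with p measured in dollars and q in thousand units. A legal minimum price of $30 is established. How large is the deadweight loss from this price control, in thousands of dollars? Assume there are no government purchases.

Rearranging demand gives qd = 34 - p; rearranging supply gives qs = p - 18. Setting quantity demanded equal to quantity supplied, 34 - p = p - 18, gives p* = 26 and q* = 8.
Since 30 > 26, the floor is binding.
At p = 30: qd = 34 - 30 = 4 and qs = 30 - 18 = 12.
Quantity traded falls to 4. At q = 4 the demand price is 34 - 4 = 30 and the supply price is 18 + 4 = 22.
Deadweight loss = ½ · (30 - 22) · (8 - 4) = ½ · 8 · 4 = 16.

16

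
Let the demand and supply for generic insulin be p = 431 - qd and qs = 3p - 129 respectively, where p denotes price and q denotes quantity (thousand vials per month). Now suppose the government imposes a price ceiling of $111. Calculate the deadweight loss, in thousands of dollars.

Rearranging demand gives qd = 431 - p. Setting quantity demanded equal to quantity supplied, 431 - p = 3p - 129, gives p* = 140 and q* = 291.
Since 111 < 140, the ceiling is binding.
At p = 111: qd = 431 - 111 = 320 and qs = 3·111 - 129 = 204.
Quantity traded falls to 204. At q = 204 the demand price is 431 - 204 = 227 and the supply price is (129 + 204)/3 = 111.
Deadweight loss = ½ · (227 - 111) · (291 - 204) = ½ · 116 · 87 = 5046.

5046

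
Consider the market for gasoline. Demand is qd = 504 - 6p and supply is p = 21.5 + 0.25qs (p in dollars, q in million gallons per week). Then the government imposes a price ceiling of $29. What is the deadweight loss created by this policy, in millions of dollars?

3000

Rearranging supply gives qs = 4p - 86. Equilibrium: 504 - 6p = 4p - 86, so 590 = 10p and p* = 59, q* = 150.
Since 29 < 59, the ceiling is binding.
At p = 29: qd = 504 - 6·29 = 330 and qs = 4·29 - 86 = 30.
Quantity traded falls to 30. At q = 30 the demand price is (504 - 30)/6 = 79 and the supply price is (86 + 30)/4 = 29.
Deadweight loss = ½ · (79 - 29) · (150 - 30) = ½ · 50 · 120 = 3000.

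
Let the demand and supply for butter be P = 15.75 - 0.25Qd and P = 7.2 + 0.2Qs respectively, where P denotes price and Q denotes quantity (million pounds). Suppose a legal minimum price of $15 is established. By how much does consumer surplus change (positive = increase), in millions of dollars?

-44

Rearranging demand gives Qd = 63 - 4P; rearranging supply gives Qs = 5P - 36. Setting quantity demanded equal to quantity supplied, 63 - 4P = 5P - 36, gives P* = 11 and Q* = 19.
Since 15 > 11, the floor is binding.
At P = 15: Qd = 63 - 4·15 = 3 and Qs = 5·15 - 36 = 39.
Consumer surplus without the control is ½ · (15.75 - 11) · 19 = 45.125.
With the floor, consumers buy 3 units at 15, so CS = ½ · (15.75 - 15) · 3 = 1.125.
Change in consumer surplus = 1.125 - 45.125 = -44.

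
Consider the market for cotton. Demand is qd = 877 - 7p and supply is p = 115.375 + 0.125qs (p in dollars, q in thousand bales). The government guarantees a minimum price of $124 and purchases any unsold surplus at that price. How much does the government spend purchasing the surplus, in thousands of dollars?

Rearranging supply gives qs = 8p - 923. Equilibrium: 877 - 7p = 8p - 923, so 1800 = 15p and p* = 120, q* = 37.
Since 124 > 120, the floor is binding.
At p = 124: qd = 877 - 7·124 = 9 and qs = 8·124 - 923 = 69.
Surplus = qs - qd = 60.
Government expenditure = surplus × support price = 60 × 124 = 7440.

7440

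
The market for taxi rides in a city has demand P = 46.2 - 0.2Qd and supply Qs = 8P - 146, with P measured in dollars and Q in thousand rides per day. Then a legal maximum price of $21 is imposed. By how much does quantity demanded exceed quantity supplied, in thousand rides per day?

104

Rearranging demand gives Qd = 231 - 5P. Equilibrium: 231 - 5P = 8P - 146, so 377 = 13P and P* = 29, Q* = 86.
Since 21 < 29, the ceiling is binding.
At P = 21: Qd = 231 - 5·21 = 126 and Qs = 8·21 - 146 = 22.
Shortage = Qd - Qs = 126 - 22 = 104.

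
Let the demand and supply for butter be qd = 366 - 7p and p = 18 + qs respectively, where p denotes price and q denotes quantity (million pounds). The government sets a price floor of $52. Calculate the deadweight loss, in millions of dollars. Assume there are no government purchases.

Rearranging supply gives qs = p - 18. Equilibrium: 366 - 7p = p - 18, so 384 = 8p and p* = 48, q* = 30.
The floor of 52 is above the equilibrium price 48, so it binds.
At p = 52: qd = 366 - 7·52 = 2 and qs = 52 - 18 = 34.
Quantity traded falls to 2. At q = 2 the demand price is (366 - 2)/7 = 52 and the supply price is 18 + 2 = 20.
Deadweight loss = ½ · (52 - 20) · (30 - 2) = ½ · 32 · 28 = 448.

448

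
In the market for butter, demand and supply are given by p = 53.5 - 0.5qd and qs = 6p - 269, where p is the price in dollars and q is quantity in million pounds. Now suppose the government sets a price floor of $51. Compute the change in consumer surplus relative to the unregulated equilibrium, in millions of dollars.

-36

Rearranging demand gives qd = 107 - 2p. Equilibrium: 107 - 2p = 6p - 269, so 376 = 8p and p* = 47, q* = 13.
Since 51 > 47, the floor is binding.
At p = 51: qd = 107 - 2·51 = 5 and qs = 6·51 - 269 = 37.
Consumer surplus without the control is ½ · (53.5 - 47) · 13 = 42.25.
With the floor, consumers buy 5 units at 51, so CS = ½ · (53.5 - 51) · 5 = 6.25.
Change in consumer surplus = 6.25 - 42.25 = -36.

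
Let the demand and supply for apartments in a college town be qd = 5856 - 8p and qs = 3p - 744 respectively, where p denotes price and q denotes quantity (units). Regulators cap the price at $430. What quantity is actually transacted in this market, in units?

Without the control the market clears where 5856 - 8p = 3p - 744, i.e. p* = 600 and q* = 1056.
Since 430 < 600, the ceiling is binding.
At p = 430: qd = 5856 - 8·430 = 2416 and qs = 3·430 - 744 = 546.
The quantity actually transacted is the short side, supply: 546.

546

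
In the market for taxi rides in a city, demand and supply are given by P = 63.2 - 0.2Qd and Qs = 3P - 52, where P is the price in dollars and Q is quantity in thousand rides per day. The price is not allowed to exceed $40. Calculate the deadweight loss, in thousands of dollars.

Rearranging demand gives Qd = 316 - 5P. Setting quantity demanded equal to quantity supplied, 316 - 5P = 3P - 52, gives P* = 46 and Q* = 86.
Because the ceiling (40) lies below the market-clearing price, it is binding.
At P = 40: Qd = 316 - 5·40 = 116 and Qs = 3·40 - 52 = 68.
Quantity traded falls to 68. At Q = 68 the demand price is (316 - 68)/5 = 49.6 and the supply price is (52 + 68)/3 = 40.
Deadweight loss = ½ · (49.6 - 40) · (86 - 68) = ½ · 9.6 · 18 = 86.4.

86.4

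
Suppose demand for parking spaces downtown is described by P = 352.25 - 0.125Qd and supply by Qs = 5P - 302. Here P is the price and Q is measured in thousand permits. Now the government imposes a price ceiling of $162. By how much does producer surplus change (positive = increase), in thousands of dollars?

Rearranging demand gives Qd = 2818 - 8P. Without the control the market clears where 2818 - 8P = 5P - 302, i.e. P* = 240 and Q* = 898.
The ceiling of 162 is below the equilibrium price 240, so it binds.
At P = 162: Qd = 2818 - 8·162 = 1522 and Qs = 5·162 - 302 = 508.
Producer surplus without the control is ½ · (240 - 60.4) · 898 = 80640.4.
With the ceiling, producers sell 508 units at 162, so PS = ½ · (162 - 60.4) · 508 = 25806.4.
Change in producer surplus = 25806.4 - 80640.4 = -54834.

-54834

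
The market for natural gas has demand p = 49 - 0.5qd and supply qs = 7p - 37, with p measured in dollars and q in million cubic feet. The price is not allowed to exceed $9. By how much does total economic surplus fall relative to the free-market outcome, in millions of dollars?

Rearranging demand gives qd = 98 - 2p. Setting quantity demanded equal to quantity supplied, 98 - 2p = 7p - 37, gives p* = 15 and q* = 68.
The ceiling of 9 is below the equilibrium price 15, so it binds.
At p = 9: qd = 98 - 2·9 = 80 and qs = 7·9 - 37 = 26.
Quantity traded falls to 26. At q = 26 the demand price is (98 - 26)/2 = 36 and the supply price is (37 + 26)/7 = 9.
Deadweight loss = ½ · (36 - 9) · (68 - 26) = ½ · 27 · 42 = 567.

567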